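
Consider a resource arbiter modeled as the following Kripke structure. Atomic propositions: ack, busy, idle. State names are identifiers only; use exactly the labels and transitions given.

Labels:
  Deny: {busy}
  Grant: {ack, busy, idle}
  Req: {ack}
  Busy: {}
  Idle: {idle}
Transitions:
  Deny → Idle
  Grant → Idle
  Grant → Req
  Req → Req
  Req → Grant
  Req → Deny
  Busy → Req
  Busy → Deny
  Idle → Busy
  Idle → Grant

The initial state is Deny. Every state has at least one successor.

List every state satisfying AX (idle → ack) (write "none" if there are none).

States satisfying idle → ack: {Deny, Grant, Req, Busy}.
States satisfying AX (idle → ack): {Req, Busy, Idle}.

{Req, Busy, Idle}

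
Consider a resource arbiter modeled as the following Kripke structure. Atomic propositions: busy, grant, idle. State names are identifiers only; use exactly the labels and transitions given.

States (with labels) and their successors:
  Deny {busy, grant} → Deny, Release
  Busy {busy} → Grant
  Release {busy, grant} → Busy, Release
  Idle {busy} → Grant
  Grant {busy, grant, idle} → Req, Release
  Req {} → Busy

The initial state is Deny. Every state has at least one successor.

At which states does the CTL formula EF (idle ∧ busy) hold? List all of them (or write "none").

{Deny, Busy, Release, Idle, Grant, Req}

States satisfying idle ∧ busy: {Grant}.
States satisfying EF (idle ∧ busy): {Deny, Busy, Release, Idle, Grant, Req}.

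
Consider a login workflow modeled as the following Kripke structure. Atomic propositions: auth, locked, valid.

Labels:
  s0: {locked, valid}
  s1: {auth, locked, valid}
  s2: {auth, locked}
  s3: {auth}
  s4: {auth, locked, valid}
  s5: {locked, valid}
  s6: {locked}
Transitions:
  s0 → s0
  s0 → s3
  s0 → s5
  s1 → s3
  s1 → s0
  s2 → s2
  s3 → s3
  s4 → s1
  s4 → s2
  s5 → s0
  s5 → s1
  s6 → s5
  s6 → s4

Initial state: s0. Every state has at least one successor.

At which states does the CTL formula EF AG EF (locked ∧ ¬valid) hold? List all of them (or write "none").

States satisfying AG EF (locked ∧ ¬valid): {s2}.
States satisfying EF AG EF (locked ∧ ¬valid): {s2, s4, s6}.

{s2, s4, s6}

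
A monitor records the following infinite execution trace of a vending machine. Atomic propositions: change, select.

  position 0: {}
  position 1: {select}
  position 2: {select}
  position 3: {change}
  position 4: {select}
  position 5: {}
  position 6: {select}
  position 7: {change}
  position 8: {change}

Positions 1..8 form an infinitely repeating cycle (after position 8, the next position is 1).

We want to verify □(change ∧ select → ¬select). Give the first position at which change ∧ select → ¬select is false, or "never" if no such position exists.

change ∧ select → ¬select holds at every position 0..8, and those are all the positions the trace ever visits, so the invariant □(change ∧ select → ¬select) is never violated.

never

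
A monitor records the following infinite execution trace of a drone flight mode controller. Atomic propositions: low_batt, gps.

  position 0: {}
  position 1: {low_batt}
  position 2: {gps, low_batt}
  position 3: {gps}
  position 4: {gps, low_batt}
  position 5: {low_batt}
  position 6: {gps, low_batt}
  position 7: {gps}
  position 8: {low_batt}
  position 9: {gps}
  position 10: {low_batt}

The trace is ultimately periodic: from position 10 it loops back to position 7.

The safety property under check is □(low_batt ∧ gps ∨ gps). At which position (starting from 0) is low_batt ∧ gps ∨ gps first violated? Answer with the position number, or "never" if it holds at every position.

0

At position 0 the labels are {}, so low_batt ∧ gps ∨ gps is false there. This is the first violation.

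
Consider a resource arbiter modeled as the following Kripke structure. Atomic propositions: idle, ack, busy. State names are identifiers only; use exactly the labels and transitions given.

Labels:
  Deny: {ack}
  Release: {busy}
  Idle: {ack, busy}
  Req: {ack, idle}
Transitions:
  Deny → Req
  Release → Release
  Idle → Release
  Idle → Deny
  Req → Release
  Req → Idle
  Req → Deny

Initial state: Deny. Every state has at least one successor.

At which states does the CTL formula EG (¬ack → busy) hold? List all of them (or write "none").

States satisfying ¬ack → busy: {Deny, Release, Idle, Req}.
States satisfying EG (¬ack → busy): {Deny, Release, Idle, Req}.

{Deny, Release, Idle, Req}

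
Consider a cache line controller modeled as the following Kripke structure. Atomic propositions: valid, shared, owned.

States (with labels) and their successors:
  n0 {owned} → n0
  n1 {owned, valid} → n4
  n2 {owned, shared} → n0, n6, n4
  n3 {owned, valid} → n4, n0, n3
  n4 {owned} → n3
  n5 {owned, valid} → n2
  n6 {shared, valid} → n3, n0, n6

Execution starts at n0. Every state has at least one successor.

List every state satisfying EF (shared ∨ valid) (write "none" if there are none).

{n1, n2, n3, n4, n5, n6}

States satisfying shared ∨ valid: {n1, n2, n3, n5, n6}.
States satisfying EF (shared ∨ valid): {n1, n2, n3, n4, n5, n6}.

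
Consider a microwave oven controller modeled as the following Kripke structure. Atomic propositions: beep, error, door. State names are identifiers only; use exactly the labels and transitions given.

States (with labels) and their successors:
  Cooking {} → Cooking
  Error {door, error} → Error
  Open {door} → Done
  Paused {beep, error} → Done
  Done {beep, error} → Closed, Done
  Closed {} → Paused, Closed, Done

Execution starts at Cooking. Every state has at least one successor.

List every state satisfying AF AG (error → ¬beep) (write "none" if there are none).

States satisfying AG (error → ¬beep): {Cooking, Error}.
States satisfying AF AG (error → ¬beep): {Cooking, Error}.

{Cooking, Error}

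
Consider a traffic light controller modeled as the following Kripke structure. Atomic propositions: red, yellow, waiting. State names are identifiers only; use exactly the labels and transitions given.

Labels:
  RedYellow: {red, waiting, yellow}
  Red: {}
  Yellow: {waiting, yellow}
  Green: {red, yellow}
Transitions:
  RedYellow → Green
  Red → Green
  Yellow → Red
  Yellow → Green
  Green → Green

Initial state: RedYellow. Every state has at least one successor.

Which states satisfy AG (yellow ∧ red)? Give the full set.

{RedYellow, Green}

States satisfying yellow ∧ red: {RedYellow, Green}.
States satisfying AG (yellow ∧ red): {RedYellow, Green}.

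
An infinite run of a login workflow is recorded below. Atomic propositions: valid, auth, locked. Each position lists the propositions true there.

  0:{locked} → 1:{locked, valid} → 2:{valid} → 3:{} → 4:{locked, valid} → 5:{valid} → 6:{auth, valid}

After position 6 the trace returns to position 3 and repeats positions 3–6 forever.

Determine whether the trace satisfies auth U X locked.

Holds

Walking from position 0: X locked first holds at position 0, and auth holds at every earlier position along the way, so auth U X locked holds.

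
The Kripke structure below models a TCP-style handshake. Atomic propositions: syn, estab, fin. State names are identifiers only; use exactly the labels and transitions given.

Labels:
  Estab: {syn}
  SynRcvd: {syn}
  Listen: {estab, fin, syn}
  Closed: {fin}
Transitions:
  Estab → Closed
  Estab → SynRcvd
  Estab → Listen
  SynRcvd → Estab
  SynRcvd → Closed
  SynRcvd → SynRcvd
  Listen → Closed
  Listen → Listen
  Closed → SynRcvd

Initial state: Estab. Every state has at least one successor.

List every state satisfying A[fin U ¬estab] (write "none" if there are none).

States satisfying fin: {Listen, Closed}.
States satisfying ¬estab: {Estab, SynRcvd, Closed}.
States satisfying A[fin U ¬estab]: {Estab, SynRcvd, Closed}.

{Estab, SynRcvd, Closed}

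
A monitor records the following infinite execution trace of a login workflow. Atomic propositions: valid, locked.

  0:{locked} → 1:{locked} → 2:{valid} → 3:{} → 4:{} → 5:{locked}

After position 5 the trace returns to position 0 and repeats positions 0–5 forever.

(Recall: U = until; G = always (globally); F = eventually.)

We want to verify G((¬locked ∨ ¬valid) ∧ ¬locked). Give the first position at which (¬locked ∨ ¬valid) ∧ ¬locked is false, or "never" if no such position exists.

0

At position 0 the labels are {locked}, so (¬locked ∨ ¬valid) ∧ ¬locked is false there. This is the first violation.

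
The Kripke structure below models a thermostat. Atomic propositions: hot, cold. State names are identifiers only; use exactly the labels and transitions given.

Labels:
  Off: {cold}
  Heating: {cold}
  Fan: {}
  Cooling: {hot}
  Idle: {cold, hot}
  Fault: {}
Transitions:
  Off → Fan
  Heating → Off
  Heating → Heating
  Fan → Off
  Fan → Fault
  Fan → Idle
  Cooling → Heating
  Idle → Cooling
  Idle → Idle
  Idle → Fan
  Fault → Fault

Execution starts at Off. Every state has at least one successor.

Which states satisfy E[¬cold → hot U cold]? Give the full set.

{Off, Heating, Cooling, Idle}

States satisfying ¬cold → hot: {Off, Heating, Cooling, Idle}.
States satisfying cold: {Off, Heating, Idle}.
States satisfying E[¬cold → hot U cold]: {Off, Heating, Cooling, Idle}.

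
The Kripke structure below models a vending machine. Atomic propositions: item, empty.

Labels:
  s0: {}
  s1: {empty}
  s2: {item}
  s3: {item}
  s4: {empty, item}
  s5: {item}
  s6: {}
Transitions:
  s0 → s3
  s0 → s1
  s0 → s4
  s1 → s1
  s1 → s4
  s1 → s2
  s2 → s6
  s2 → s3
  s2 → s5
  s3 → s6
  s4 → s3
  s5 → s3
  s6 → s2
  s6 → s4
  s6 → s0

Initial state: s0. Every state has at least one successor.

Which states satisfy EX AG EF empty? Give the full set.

{s0, s1, s2, s3, s4, s5, s6}

States satisfying AG EF empty: {s0, s1, s2, s3, s4, s5, s6}.
States satisfying EX AG EF empty: {s0, s1, s2, s3, s4, s5, s6}.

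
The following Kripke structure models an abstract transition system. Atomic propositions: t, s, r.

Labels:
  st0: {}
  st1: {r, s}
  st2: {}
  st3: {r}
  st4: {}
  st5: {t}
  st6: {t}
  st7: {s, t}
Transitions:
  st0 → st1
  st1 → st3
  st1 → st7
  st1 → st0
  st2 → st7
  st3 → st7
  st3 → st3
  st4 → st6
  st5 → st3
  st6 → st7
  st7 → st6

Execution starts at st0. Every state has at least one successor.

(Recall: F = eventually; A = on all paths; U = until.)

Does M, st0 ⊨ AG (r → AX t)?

States satisfying r → AX t: {st0, st2, st4, st5, st6, st7}.
States satisfying AG (r → AX t): {st2, st4, st6, st7}.
st1 is reachable from st0 and violates r → AX t, so AG fails at st0.
st0 ∉ Sat(AG (r → AX t)).

Does not hold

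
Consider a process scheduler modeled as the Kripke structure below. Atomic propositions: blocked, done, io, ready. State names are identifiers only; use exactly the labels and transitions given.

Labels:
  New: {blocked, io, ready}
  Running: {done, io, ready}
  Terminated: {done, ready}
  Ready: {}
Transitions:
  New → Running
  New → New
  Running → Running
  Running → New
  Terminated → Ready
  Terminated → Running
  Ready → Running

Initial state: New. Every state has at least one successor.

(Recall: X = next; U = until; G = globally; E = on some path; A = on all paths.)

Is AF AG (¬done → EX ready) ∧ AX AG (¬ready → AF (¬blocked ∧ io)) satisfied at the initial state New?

States satisfying AG (¬done → EX ready): {New, Running, Terminated, Ready}.
States satisfying AF AG (¬done → EX ready): {New, Running, Terminated, Ready}.
States satisfying AG (¬ready → AF (¬blocked ∧ io)): {New, Running, Terminated, Ready}.
States satisfying AX AG (¬ready → AF (¬blocked ∧ io)): {New, Running, Terminated, Ready}.
States satisfying AF AG (¬done → EX ready) ∧ AX AG (¬ready → AF (¬blocked ∧ io)): {New, Running, Terminated, Ready}.
New ∈ Sat(AF AG (¬done → EX ready) ∧ AX AG (¬ready → AF (¬blocked ∧ io))).

Holds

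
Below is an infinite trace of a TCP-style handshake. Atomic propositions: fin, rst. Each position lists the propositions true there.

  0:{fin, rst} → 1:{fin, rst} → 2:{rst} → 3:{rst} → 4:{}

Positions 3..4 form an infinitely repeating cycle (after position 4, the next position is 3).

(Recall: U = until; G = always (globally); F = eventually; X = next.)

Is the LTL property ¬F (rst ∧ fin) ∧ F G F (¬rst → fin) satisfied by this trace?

No

G F (¬rst → fin) holds at position 0, which is reachable from 0, so F G F (¬rst → fin) holds.
At position 0: ¬F (rst ∧ fin) is false; F G F (¬rst → fin) is true; so ¬F (rst ∧ fin) ∧ F G F (¬rst → fin) is false.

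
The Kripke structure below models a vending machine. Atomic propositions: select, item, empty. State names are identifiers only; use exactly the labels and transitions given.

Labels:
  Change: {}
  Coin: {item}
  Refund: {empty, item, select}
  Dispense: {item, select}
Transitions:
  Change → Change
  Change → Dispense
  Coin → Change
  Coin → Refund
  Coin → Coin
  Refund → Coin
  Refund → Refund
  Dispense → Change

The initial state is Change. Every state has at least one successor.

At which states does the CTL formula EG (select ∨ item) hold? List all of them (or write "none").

States satisfying select ∨ item: {Coin, Refund, Dispense}.
States satisfying EG (select ∨ item): {Coin, Refund}.

{Coin, Refund}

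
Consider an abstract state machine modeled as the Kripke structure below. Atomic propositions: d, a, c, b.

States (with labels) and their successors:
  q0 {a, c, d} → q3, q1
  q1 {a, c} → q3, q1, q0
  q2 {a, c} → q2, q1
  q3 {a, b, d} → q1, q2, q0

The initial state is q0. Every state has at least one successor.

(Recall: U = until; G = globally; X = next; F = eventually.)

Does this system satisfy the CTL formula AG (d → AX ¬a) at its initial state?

States satisfying d → AX ¬a: {q1, q2}.
States satisfying AG (d → AX ¬a): ∅.
q0 is reachable from q0 and violates d → AX ¬a, so AG fails at q0.
q0 ∉ Sat(AG (d → AX ¬a)).

Does not hold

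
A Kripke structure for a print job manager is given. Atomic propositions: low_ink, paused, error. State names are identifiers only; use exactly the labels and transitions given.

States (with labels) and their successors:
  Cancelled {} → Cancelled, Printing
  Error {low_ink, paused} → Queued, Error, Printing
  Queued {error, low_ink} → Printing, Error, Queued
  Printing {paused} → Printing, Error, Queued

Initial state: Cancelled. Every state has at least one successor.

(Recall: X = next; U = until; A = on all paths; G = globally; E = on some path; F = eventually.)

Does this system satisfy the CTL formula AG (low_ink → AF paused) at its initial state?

States satisfying low_ink → AF paused: {Cancelled, Error, Printing}.
States satisfying AG (low_ink → AF paused): ∅.
Queued is reachable from Cancelled and violates low_ink → AF paused, so AG fails at Cancelled.
Cancelled ∉ Sat(AG (low_ink → AF paused)).

Does not hold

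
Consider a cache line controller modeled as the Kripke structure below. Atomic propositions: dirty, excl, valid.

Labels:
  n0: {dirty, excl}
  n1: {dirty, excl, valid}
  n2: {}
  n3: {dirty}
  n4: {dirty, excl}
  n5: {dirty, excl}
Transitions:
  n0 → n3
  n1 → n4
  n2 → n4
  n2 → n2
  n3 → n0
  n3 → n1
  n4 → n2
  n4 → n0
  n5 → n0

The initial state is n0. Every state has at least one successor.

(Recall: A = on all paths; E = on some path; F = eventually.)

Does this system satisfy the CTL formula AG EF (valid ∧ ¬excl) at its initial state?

Does not hold

States satisfying EF (valid ∧ ¬excl): ∅.
States satisfying AG EF (valid ∧ ¬excl): ∅.
n0 is reachable from n0 and violates EF (valid ∧ ¬excl), so AG fails at n0.
n0 ∉ Sat(AG EF (valid ∧ ¬excl)).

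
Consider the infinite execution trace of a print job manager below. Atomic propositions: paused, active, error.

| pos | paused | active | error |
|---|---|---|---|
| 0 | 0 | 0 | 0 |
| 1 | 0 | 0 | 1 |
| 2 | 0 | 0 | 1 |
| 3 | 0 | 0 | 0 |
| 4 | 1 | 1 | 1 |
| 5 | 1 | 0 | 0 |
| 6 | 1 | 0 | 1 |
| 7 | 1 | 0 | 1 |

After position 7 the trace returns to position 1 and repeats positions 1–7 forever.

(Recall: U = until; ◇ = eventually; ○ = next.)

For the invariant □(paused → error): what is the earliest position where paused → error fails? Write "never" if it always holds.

5

Check paused → error at each position in order: 0 ✓, 1 ✓, 2 ✓, 3 ✓, 4 ✓.
At position 5 the labels are {paused}, so paused → error is false there. This is the first violation.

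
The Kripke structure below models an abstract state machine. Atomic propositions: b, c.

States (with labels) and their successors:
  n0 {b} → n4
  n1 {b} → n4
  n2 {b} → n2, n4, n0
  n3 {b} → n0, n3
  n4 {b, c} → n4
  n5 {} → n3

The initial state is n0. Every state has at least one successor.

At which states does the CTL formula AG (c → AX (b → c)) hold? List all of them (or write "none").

States satisfying c → AX (b → c): {n0, n1, n2, n3, n4, n5}.
States satisfying AG (c → AX (b → c)): {n0, n1, n2, n3, n4, n5}.

{n0, n1, n2, n3, n4, n5}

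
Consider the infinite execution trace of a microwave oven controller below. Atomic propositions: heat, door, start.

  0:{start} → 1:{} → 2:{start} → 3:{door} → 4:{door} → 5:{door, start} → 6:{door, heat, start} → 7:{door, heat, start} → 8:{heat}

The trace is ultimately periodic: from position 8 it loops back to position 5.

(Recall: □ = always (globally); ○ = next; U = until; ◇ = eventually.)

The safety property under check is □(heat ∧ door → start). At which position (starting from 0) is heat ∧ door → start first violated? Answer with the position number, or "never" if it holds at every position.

heat ∧ door → start holds at every position 0..8, and those are all the positions the trace ever visits, so the invariant □(heat ∧ door → start) is never violated.

never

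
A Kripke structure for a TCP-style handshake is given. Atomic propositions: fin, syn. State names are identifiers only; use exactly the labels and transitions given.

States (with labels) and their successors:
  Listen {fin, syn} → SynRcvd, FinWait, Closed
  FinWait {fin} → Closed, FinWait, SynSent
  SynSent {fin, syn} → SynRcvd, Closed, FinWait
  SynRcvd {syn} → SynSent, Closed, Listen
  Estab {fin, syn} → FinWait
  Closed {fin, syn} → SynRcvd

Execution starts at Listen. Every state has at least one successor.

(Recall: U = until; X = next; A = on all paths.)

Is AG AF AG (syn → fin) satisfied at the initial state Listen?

States satisfying AF AG (syn → fin): ∅.
States satisfying AG AF AG (syn → fin): ∅.
Closed is reachable from Listen and violates AF AG (syn → fin), so AG fails at Listen.
Listen ∉ Sat(AG AF AG (syn → fin)).

Does not hold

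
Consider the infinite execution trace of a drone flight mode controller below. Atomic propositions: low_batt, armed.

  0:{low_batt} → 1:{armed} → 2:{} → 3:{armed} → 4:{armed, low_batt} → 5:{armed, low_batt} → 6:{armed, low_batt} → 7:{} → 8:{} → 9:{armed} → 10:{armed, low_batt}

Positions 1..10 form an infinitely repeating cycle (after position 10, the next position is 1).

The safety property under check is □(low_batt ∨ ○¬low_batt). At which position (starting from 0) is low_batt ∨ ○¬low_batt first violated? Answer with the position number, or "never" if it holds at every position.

3

Check low_batt ∨ ○¬low_batt at each position in order: 0 ✓, 1 ✓, 2 ✓.
At position 3 the labels are {armed} and the next position 4 has {armed, low_batt}, so low_batt ∨ ○¬low_batt is false there. This is the first violation.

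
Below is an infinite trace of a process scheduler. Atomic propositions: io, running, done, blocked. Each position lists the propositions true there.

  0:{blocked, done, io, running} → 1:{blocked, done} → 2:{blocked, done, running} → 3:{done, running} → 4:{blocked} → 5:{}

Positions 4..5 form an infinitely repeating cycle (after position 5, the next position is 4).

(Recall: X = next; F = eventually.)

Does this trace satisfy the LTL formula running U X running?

Satisfied

Walking from position 0: X running first holds at position 1, and running holds at every earlier position along the way, so running U X running holds.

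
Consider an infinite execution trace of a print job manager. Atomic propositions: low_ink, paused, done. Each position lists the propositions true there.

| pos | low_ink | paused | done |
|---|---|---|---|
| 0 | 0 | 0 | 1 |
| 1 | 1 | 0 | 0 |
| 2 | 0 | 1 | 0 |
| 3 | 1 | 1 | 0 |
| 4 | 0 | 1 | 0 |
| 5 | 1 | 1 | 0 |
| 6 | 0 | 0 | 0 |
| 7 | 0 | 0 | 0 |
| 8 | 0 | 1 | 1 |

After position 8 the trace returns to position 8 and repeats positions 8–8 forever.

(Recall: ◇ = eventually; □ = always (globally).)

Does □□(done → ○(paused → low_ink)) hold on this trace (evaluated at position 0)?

□(done → ○(paused → low_ink)) must hold at every position from 0 onward. It fails at position 0, so □□(done → ○(paused → low_ink)) is false.

No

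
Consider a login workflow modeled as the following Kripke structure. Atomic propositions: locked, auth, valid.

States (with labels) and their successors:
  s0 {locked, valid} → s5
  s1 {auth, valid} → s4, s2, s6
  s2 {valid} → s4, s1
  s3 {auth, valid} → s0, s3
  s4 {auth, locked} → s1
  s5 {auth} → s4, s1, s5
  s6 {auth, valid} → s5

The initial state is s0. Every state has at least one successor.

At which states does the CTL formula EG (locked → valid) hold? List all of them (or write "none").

{s0, s1, s2, s3, s5, s6}

States satisfying locked → valid: {s0, s1, s2, s3, s5, s6}.
States satisfying EG (locked → valid): {s0, s1, s2, s3, s5, s6}.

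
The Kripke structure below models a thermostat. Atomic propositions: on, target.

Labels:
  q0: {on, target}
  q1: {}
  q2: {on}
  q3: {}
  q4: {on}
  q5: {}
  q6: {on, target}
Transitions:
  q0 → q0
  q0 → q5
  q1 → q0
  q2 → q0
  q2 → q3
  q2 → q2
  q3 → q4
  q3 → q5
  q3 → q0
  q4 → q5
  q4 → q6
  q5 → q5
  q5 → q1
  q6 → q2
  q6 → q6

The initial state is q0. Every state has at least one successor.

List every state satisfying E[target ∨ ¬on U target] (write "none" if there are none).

{q0, q1, q3, q5, q6}

States satisfying target ∨ ¬on: {q0, q1, q3, q5, q6}.
States satisfying target: {q0, q6}.
States satisfying E[target ∨ ¬on U target]: {q0, q1, q3, q5, q6}.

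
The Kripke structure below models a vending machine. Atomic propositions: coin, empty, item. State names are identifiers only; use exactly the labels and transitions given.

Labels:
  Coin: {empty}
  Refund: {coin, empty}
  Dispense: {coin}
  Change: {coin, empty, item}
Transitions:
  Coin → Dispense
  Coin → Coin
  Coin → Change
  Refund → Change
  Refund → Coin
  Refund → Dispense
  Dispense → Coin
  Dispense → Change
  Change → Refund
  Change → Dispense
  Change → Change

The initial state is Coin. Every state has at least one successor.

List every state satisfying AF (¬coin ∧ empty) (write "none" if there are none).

{Coin}

States satisfying ¬coin ∧ empty: {Coin}.
States satisfying AF (¬coin ∧ empty): {Coin}.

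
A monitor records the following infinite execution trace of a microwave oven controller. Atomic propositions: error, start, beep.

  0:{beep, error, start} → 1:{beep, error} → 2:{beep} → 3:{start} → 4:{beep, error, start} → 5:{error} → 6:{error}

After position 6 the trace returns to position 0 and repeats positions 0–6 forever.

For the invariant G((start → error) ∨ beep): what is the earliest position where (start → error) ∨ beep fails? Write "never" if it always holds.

Check (start → error) ∨ beep at each position in order: 0 ✓, 1 ✓, 2 ✓.
At position 3 the labels are {start}, so (start → error) ∨ beep is false there. This is the first violation.

3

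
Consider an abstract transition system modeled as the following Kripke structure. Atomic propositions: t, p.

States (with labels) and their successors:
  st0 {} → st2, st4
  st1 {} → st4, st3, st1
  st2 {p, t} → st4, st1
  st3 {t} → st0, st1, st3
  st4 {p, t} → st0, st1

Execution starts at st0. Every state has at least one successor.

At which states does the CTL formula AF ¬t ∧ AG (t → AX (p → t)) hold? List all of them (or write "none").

States satisfying ¬t: {st0, st1}.
States satisfying AF ¬t: {st0, st1, st2, st4}.
States satisfying t → AX (p → t): {st0, st1, st2, st3, st4}.
States satisfying AG (t → AX (p → t)): {st0, st1, st2, st3, st4}.
States satisfying AF ¬t ∧ AG (t → AX (p → t)): {st0, st1, st2, st4}.

{st0, st1, st2, st4}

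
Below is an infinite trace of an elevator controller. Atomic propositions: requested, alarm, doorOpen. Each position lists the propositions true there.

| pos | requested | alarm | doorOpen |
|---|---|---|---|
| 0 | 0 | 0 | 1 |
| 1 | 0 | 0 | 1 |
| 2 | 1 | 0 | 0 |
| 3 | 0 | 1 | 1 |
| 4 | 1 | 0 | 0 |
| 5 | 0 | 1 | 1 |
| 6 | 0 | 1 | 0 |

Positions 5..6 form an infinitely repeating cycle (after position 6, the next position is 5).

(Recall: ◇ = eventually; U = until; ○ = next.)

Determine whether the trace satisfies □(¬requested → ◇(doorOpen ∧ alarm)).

¬requested → ◇(doorOpen ∧ alarm) holds at every position 0..6, and those are all positions ever visited, so □(¬requested → ◇(doorOpen ∧ alarm)) holds.
Positions where ¬requested holds: 0, 1, 3, 5, 6.
Check ◇(doorOpen ∧ alarm) at each: 0→ok, 1→ok, 3→ok, 5→ok, 6→ok.

Holds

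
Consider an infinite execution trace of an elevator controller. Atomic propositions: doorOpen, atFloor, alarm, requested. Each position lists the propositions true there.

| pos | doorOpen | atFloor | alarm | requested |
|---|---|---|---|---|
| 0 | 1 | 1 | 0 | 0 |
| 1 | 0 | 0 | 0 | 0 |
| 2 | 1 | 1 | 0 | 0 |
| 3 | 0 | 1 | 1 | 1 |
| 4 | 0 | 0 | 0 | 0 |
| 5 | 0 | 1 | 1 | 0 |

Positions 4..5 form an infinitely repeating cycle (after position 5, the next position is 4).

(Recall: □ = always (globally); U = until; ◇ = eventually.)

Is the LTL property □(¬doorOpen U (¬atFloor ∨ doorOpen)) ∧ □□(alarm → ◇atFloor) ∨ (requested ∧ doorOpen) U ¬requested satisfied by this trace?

Yes

Walking from position 0: ¬requested first holds at position 0, and requested ∧ doorOpen holds at every earlier position along the way, so (requested ∧ doorOpen) U ¬requested holds.
At position 0: □(¬doorOpen U (¬atFloor ∨ doorOpen)) ∧ □□(alarm → ◇atFloor) is true; (requested ∧ doorOpen) U ¬requested is true; so □(¬doorOpen U (¬atFloor ∨ doorOpen)) ∧ □□(alarm → ◇atFloor) ∨ (requested ∧ doorOpen) U ¬requested is true.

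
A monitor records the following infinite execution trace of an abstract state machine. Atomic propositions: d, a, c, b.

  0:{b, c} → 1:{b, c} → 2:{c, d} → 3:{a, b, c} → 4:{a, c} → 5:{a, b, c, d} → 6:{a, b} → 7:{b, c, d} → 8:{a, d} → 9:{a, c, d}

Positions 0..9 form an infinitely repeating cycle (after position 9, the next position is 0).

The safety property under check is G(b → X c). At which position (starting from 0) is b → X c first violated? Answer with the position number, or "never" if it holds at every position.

5

Check b → X c at each position in order: 0 ✓, 1 ✓, 2 ✓, 3 ✓, 4 ✓.
At position 5 the labels are {a, b, c, d} and the next position 6 has {a, b}, so b → X c is false there. This is the first violation.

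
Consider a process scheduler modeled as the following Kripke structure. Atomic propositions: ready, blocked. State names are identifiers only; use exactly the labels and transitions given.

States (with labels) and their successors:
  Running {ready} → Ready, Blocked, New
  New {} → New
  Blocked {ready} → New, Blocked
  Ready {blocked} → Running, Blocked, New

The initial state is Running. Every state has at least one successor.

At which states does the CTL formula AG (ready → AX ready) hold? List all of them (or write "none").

{New}

States satisfying ready → AX ready: {New, Ready}.
States satisfying AG (ready → AX ready): {New}.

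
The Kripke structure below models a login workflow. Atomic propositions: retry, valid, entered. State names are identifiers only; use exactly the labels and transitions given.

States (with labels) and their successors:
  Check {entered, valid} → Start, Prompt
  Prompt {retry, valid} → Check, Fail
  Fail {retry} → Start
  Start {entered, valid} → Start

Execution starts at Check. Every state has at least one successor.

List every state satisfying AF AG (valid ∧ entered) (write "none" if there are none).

States satisfying AG (valid ∧ entered): {Start}.
States satisfying AF AG (valid ∧ entered): {Fail, Start}.

{Fail, Start}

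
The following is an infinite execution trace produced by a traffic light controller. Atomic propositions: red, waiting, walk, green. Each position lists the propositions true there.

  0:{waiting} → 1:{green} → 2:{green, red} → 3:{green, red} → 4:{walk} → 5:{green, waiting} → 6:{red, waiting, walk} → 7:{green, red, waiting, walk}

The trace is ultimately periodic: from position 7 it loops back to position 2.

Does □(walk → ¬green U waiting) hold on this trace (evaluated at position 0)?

walk → ¬green U waiting holds at every position 0..7, and those are all positions ever visited, so □(walk → ¬green U waiting) holds.
Positions where walk holds: 4, 6, 7.
Check ¬green U waiting at each: 4→ok, 6→ok, 7→ok.

Holds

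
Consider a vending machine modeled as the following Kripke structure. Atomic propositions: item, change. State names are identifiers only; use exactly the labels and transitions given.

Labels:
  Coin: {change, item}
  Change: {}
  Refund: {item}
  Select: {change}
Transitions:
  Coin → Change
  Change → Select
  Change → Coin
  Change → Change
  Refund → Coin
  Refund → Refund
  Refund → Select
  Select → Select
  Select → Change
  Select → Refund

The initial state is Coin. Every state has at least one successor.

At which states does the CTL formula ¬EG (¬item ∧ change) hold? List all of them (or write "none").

{Coin, Change, Refund}

States satisfying ¬item ∧ change: {Select}.
States satisfying EG (¬item ∧ change): {Select}.
States satisfying ¬EG (¬item ∧ change): {Coin, Change, Refund}.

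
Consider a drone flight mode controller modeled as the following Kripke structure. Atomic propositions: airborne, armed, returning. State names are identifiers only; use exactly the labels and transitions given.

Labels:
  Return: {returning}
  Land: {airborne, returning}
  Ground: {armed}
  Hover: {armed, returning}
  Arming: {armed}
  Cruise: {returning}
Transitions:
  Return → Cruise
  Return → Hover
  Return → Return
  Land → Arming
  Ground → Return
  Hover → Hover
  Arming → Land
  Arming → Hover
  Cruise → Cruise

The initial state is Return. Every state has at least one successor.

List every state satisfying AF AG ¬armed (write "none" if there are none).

States satisfying AG ¬armed: {Cruise}.
States satisfying AF AG ¬armed: {Cruise}.

{Cruise}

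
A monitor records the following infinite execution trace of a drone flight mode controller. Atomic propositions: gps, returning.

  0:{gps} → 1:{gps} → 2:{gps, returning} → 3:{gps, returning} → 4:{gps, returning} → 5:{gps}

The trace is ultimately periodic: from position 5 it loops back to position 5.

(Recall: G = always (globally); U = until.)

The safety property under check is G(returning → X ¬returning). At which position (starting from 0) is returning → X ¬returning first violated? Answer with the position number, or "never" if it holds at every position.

2

Check returning → X ¬returning at each position in order: 0 ✓, 1 ✓.
At position 2 the labels are {gps, returning} and the next position 3 has {gps, returning}, so returning → X ¬returning is false there. This is the first violation.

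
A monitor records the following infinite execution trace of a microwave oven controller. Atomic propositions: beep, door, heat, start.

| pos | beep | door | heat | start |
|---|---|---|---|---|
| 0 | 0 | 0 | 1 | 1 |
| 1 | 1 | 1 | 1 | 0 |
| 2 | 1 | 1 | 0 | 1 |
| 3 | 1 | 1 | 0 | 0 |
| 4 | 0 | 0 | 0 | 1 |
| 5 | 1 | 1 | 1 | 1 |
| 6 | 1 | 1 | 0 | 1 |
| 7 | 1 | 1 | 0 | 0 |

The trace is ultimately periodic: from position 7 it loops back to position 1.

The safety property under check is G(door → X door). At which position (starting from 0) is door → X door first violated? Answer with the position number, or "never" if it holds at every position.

Check door → X door at each position in order: 0 ✓, 1 ✓, 2 ✓.
At position 3 the labels are {beep, door} and the next position 4 has {start}, so door → X door is false there. This is the first violation.

3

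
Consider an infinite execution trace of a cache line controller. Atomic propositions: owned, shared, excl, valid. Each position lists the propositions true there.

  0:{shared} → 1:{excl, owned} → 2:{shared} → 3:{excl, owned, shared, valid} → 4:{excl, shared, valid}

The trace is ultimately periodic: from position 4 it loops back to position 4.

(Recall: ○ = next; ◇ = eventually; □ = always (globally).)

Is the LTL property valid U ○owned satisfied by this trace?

Yes

Walking from position 0: ○owned first holds at position 0, and valid holds at every earlier position along the way, so valid U ○owned holds.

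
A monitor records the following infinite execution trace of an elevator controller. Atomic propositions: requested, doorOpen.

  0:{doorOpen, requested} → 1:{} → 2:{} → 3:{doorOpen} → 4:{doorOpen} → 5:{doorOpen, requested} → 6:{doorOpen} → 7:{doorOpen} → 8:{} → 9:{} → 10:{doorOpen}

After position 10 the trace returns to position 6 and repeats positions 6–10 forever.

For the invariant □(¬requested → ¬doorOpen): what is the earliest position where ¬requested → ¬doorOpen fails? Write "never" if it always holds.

Check ¬requested → ¬doorOpen at each position in order: 0 ✓, 1 ✓, 2 ✓.
At position 3 the labels are {doorOpen}, so ¬requested → ¬doorOpen is false there. This is the first violation.

3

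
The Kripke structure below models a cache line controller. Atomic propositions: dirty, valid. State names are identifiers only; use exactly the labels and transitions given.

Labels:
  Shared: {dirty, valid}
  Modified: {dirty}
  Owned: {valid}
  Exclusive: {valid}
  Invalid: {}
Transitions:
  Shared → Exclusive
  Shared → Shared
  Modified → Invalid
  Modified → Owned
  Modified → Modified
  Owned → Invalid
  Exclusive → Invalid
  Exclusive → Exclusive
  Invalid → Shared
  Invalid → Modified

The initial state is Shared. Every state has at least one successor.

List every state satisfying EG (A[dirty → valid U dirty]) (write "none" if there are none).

{Shared, Modified, Owned, Invalid}

States satisfying A[dirty → valid U dirty]: {Shared, Modified, Owned, Invalid}.
States satisfying EG (A[dirty → valid U dirty]): {Shared, Modified, Owned, Invalid}.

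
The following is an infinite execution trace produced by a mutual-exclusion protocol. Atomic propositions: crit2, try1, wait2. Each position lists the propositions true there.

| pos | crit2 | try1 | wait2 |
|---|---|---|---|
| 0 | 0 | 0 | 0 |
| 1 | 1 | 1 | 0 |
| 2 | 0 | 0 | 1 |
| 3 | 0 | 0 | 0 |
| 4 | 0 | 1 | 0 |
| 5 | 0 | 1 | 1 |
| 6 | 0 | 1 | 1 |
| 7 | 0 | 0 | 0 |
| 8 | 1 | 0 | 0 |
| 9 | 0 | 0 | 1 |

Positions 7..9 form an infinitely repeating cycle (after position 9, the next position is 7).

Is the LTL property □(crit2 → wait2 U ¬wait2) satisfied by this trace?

Yes

crit2 → wait2 U ¬wait2 holds at every position 0..9, and those are all positions ever visited, so □(crit2 → wait2 U ¬wait2) holds.
Positions where crit2 holds: 1, 8.
Check wait2 U ¬wait2 at each: 1→ok, 8→ok.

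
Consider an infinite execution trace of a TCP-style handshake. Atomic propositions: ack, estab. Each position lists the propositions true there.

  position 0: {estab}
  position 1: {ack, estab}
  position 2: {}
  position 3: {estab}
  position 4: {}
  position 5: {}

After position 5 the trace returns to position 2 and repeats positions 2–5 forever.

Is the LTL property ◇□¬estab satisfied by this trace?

Does not hold

□¬estab is false at every position 0..5, so it never becomes true and ◇□¬estab fails.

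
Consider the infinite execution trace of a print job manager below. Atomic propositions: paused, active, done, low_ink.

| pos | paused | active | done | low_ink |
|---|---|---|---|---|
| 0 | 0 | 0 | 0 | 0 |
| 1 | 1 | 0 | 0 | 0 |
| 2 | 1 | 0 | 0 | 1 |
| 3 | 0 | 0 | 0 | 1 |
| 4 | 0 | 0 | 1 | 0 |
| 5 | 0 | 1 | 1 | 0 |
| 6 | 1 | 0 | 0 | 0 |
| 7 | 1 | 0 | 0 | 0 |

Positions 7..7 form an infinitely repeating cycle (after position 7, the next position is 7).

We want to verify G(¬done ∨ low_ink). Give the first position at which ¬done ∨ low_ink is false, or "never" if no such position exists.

4

Check ¬done ∨ low_ink at each position in order: 0 ✓, 1 ✓, 2 ✓, 3 ✓.
At position 4 the labels are {done}, so ¬done ∨ low_ink is false there. This is the first violation.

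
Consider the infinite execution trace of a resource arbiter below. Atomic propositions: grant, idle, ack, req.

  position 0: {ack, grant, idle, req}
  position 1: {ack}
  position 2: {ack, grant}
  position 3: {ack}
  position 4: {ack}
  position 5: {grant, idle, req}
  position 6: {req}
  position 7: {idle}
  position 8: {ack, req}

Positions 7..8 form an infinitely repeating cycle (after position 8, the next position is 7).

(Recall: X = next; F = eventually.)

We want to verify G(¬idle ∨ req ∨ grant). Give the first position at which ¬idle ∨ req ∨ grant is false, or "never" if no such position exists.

Check ¬idle ∨ req ∨ grant at each position in order: 0 ✓, 1 ✓, 2 ✓, 3 ✓, 4 ✓, 5 ✓, 6 ✓.
At position 7 the labels are {idle}, so ¬idle ∨ req ∨ grant is false there. This is the first violation.

7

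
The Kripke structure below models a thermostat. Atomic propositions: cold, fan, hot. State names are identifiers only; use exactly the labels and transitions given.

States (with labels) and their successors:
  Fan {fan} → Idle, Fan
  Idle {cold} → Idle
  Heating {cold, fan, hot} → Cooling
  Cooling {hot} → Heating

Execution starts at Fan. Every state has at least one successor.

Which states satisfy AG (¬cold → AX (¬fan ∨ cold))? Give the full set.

{Idle, Heating, Cooling}

States satisfying ¬cold → AX (¬fan ∨ cold): {Idle, Heating, Cooling}.
States satisfying AG (¬cold → AX (¬fan ∨ cold)): {Idle, Heating, Cooling}.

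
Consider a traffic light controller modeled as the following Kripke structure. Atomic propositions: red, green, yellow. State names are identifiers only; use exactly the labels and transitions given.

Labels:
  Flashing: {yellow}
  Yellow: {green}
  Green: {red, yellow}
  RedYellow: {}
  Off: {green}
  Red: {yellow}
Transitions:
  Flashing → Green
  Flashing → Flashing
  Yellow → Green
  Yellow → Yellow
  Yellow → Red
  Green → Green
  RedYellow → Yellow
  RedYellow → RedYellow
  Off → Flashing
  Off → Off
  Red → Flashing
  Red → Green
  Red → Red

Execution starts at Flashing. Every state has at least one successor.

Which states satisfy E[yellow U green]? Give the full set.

States satisfying yellow: {Flashing, Green, Red}.
States satisfying green: {Yellow, Off}.
States satisfying E[yellow U green]: {Yellow, Off}.

{Yellow, Off}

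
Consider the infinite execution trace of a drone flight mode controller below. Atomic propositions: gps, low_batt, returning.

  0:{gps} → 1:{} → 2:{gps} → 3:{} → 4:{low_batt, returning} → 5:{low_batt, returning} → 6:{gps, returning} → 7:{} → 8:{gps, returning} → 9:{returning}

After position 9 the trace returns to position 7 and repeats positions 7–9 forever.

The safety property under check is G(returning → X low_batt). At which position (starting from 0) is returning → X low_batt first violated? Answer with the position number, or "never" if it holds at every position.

5

Check returning → X low_batt at each position in order: 0 ✓, 1 ✓, 2 ✓, 3 ✓, 4 ✓.
At position 5 the labels are {low_batt, returning} and the next position 6 has {gps, returning}, so returning → X low_batt is false there. This is the first violation.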